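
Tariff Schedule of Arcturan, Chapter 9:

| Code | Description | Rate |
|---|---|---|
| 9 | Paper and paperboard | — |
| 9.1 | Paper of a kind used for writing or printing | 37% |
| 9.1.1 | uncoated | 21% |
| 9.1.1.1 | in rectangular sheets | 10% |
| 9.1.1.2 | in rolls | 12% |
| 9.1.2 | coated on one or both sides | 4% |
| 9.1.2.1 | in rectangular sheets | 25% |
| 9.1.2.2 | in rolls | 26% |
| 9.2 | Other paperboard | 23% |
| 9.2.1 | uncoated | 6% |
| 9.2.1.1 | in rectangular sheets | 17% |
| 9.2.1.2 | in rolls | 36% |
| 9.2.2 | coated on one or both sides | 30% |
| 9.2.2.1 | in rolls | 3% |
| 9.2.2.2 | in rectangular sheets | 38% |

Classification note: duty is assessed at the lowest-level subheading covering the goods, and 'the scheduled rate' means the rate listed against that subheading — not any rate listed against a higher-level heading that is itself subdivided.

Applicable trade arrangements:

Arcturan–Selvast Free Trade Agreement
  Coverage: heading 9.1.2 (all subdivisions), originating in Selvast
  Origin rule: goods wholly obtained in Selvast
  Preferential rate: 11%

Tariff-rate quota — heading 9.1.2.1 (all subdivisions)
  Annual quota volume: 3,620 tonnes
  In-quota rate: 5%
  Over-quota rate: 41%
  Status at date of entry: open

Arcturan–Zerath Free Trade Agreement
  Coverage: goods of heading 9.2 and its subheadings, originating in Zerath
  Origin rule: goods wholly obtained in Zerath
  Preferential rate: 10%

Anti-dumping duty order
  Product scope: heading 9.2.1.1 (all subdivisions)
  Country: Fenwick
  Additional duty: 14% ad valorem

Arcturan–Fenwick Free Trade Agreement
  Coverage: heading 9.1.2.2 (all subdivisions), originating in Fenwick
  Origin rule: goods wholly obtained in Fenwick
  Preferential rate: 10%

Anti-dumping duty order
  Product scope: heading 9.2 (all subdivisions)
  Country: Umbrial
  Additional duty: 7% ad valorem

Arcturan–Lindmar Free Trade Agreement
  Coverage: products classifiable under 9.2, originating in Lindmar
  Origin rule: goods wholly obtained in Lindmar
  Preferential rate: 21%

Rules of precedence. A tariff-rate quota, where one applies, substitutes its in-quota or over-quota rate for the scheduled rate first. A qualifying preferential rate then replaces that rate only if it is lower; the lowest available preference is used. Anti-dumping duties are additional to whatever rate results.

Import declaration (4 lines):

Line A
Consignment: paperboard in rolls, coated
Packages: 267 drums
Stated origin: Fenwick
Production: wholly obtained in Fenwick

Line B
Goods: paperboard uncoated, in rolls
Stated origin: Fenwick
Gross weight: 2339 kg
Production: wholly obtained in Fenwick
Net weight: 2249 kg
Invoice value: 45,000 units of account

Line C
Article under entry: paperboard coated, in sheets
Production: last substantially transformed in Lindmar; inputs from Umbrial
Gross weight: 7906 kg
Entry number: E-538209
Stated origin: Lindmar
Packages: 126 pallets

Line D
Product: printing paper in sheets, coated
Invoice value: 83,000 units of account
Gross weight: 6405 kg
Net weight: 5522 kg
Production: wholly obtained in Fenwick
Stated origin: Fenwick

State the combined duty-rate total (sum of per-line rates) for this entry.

82%

Line A: paperboard → 9.2; coated → 9.2.2; in rolls → 9.2.2.1. Scheduled 3%. Fenwick agreement on 9.1.2.2: 9.2.2.1 not covered. → 3%.
Line B: paperboard → 9.2; uncoated → 9.2.1; in rolls → 9.2.1.2. Scheduled 36%. Fenwick agreement on 9.1.2.2: 9.2.1.2 not covered. → 36%.
Line C: paperboard → 9.2; coated → 9.2.2; in sheets → 9.2.2.2. Scheduled 38%. Lindmar agreement on 9.2: not wholly obtained. → 38%.
Line D: printing paper → 9.1; coated → 9.1.2; in sheets → 9.1.2.1. Scheduled 25%. quota on 9.1.2.1 open → in-quota 5%; Fenwick agreement on 9.1.2.2: 9.1.2.1 not covered. → 5%.
Sum: 3% + 36% + 38% + 5% = 82%.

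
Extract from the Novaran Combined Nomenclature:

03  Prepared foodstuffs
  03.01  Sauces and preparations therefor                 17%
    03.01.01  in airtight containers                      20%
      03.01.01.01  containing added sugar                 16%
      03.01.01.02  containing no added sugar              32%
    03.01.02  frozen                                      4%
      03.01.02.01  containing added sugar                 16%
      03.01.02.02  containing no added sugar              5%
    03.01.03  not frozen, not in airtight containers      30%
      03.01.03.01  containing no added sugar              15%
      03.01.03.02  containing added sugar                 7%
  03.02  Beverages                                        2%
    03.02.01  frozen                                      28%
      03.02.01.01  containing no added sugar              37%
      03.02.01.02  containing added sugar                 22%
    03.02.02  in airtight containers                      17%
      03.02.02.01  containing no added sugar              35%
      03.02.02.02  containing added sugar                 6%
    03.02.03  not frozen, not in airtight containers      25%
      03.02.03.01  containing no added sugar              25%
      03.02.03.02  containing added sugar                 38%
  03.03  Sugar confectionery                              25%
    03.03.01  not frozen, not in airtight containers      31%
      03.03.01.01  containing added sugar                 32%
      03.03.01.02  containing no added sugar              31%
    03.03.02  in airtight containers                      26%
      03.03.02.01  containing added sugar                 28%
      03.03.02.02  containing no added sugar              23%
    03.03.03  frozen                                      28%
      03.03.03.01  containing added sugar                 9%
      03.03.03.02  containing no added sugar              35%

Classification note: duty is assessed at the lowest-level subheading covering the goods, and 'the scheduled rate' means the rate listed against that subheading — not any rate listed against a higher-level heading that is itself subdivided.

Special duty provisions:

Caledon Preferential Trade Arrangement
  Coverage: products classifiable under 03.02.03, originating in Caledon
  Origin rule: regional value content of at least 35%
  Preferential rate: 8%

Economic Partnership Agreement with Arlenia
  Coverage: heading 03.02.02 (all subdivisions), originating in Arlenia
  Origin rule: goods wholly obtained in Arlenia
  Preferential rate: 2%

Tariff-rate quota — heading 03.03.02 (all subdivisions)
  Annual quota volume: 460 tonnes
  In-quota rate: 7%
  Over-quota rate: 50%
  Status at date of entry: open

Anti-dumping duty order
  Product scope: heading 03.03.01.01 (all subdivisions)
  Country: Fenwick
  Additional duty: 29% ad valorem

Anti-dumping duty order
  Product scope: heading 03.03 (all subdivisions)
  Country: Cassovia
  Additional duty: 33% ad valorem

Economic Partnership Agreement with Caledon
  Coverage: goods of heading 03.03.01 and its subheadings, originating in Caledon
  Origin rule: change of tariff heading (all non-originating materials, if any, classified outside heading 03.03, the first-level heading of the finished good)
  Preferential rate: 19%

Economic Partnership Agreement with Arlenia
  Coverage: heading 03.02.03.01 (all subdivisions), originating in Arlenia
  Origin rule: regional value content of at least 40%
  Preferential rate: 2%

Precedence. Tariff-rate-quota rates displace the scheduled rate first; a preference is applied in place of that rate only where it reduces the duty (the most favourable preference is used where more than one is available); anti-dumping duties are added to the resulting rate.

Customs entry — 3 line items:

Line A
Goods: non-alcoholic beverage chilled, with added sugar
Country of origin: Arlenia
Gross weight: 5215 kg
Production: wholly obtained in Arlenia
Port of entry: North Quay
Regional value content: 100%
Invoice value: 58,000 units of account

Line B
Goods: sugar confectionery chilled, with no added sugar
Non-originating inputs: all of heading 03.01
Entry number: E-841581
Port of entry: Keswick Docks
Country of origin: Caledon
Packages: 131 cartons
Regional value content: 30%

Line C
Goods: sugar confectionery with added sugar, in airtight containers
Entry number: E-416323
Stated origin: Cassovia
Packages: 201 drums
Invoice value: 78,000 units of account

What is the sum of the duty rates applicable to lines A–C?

97%

Line A: non-alcoholic beverage → 03.02; chilled → 03.02.03; with added sugar → 03.02.03.02. Scheduled 38%. Arlenia agreement on 03.02.02: 03.02.03.02 not covered; Arlenia agreement on 03.02.03.01: 03.02.03.02 not covered. → 38%.
Line B: sugar confectionery → 03.03; chilled → 03.03.01; with no added sugar → 03.03.01.02. Scheduled 31%. Caledon agreement on 03.02.03: 03.03.01.02 not covered; Caledon agreement on 03.03.01: CTH met → 19% available; preferential 19%. → 19%.
Line C: sugar confectionery → 03.03; in airtight containers → 03.03.02; with added sugar → 03.03.02.01. Scheduled 28%. quota on 03.03.02 open → in-quota 7%; anti-dumping (Cassovia, 03.03): +33%; total 7% + 33% = 40%. → 40%.
Sum: 38% + 19% + 40% = 97%.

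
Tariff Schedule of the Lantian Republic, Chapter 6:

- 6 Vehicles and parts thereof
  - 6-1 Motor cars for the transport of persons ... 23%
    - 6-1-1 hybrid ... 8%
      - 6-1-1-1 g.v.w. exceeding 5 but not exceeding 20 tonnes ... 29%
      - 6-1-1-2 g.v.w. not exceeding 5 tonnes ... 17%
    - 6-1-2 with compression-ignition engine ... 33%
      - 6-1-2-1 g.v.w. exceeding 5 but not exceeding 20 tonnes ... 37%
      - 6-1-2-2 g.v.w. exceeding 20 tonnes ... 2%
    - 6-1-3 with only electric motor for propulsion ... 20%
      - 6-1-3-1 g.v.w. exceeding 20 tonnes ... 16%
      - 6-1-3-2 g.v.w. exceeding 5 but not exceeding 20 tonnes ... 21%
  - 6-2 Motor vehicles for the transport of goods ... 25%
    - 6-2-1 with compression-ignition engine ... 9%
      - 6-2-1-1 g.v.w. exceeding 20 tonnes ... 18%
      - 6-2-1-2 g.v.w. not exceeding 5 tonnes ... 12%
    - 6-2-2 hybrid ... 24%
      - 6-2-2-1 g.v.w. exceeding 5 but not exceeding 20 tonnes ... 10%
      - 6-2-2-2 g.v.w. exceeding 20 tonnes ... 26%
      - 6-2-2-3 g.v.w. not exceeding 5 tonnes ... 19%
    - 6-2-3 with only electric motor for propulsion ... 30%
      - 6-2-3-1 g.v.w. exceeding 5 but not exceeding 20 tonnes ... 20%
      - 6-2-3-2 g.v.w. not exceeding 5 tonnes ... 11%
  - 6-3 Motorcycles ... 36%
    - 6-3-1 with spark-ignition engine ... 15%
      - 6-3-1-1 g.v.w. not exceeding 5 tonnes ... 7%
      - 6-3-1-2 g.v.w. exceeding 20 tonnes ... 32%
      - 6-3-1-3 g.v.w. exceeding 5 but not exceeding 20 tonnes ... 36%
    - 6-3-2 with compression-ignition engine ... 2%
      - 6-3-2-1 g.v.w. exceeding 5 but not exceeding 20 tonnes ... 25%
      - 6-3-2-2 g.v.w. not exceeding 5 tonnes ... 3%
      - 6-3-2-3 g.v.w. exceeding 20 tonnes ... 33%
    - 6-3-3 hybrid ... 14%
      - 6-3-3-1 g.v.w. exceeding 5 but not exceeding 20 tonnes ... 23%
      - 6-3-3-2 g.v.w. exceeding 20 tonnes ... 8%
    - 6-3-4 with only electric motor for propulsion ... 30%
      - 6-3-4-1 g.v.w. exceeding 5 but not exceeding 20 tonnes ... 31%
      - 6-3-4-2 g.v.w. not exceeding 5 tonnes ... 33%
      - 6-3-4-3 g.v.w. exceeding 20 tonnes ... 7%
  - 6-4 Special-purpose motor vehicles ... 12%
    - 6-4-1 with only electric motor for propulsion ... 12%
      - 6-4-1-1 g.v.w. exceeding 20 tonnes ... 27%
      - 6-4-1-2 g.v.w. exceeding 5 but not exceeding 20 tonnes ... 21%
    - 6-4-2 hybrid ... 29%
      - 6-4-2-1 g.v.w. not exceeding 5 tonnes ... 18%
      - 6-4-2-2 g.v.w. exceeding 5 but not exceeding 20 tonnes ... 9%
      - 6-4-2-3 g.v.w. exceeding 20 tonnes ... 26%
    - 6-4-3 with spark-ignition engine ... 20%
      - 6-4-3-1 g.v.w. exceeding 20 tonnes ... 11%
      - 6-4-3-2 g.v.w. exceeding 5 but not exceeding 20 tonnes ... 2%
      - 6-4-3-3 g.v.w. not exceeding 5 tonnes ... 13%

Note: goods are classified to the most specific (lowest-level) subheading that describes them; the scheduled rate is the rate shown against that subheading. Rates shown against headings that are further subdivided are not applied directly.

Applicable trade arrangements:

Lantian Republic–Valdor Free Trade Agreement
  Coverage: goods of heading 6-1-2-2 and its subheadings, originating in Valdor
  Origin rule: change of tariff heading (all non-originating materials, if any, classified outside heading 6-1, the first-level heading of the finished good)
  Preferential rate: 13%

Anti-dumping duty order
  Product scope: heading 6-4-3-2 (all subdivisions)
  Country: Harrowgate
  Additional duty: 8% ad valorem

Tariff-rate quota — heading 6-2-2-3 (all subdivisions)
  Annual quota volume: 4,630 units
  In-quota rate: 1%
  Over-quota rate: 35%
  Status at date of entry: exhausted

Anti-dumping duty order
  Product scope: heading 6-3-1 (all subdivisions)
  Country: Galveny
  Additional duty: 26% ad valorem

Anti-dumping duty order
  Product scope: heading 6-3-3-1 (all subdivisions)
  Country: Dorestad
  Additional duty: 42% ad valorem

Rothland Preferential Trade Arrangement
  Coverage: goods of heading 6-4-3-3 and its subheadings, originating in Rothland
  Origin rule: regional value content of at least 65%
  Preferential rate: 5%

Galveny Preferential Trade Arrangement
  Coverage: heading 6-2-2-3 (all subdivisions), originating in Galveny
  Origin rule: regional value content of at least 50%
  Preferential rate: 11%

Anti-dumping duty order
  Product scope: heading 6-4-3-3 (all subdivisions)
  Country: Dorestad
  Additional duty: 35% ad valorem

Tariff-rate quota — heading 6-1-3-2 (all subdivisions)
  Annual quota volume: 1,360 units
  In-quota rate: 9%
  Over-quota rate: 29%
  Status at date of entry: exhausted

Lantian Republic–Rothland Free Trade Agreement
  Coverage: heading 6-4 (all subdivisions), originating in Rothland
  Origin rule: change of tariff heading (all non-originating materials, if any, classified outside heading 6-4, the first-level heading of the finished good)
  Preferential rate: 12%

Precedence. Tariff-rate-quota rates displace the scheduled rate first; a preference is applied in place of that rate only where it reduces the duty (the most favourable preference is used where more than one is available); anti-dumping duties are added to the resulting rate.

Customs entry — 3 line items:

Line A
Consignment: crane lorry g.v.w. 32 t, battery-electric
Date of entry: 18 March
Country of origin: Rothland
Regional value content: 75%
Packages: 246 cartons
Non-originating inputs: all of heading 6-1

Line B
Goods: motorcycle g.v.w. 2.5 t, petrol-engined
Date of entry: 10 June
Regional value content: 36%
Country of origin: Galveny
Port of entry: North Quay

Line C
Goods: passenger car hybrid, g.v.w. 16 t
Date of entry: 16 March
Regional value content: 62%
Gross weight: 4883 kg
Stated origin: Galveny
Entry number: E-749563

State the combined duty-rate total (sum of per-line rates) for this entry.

Line A: crane lorry → 6-4; battery-electric → 6-4-1; g.v.w. 32 t → 6-4-1-1. Scheduled 27%. Rothland agreement on 6-4-3-3: 6-4-1-1 not covered; Rothland agreement on 6-4: CTH met → 12% available; preferential 12%. → 12%.
Line B: motorcycle → 6-3; petrol-engined → 6-3-1; g.v.w. 2.5 t → 6-3-1-1. Scheduled 7%. Galveny agreement on 6-2-2-3: 6-3-1-1 not covered; anti-dumping (Galveny, 6-3-1): +26%; total 7% + 26% = 33%. → 33%.
Line C: passenger car → 6-1; hybrid → 6-1-1; g.v.w. 16 t → 6-1-1-1. Scheduled 29%. Galveny agreement on 6-2-2-3: 6-1-1-1 not covered. → 29%.
Sum: 12% + 33% + 29% = 74%.

74%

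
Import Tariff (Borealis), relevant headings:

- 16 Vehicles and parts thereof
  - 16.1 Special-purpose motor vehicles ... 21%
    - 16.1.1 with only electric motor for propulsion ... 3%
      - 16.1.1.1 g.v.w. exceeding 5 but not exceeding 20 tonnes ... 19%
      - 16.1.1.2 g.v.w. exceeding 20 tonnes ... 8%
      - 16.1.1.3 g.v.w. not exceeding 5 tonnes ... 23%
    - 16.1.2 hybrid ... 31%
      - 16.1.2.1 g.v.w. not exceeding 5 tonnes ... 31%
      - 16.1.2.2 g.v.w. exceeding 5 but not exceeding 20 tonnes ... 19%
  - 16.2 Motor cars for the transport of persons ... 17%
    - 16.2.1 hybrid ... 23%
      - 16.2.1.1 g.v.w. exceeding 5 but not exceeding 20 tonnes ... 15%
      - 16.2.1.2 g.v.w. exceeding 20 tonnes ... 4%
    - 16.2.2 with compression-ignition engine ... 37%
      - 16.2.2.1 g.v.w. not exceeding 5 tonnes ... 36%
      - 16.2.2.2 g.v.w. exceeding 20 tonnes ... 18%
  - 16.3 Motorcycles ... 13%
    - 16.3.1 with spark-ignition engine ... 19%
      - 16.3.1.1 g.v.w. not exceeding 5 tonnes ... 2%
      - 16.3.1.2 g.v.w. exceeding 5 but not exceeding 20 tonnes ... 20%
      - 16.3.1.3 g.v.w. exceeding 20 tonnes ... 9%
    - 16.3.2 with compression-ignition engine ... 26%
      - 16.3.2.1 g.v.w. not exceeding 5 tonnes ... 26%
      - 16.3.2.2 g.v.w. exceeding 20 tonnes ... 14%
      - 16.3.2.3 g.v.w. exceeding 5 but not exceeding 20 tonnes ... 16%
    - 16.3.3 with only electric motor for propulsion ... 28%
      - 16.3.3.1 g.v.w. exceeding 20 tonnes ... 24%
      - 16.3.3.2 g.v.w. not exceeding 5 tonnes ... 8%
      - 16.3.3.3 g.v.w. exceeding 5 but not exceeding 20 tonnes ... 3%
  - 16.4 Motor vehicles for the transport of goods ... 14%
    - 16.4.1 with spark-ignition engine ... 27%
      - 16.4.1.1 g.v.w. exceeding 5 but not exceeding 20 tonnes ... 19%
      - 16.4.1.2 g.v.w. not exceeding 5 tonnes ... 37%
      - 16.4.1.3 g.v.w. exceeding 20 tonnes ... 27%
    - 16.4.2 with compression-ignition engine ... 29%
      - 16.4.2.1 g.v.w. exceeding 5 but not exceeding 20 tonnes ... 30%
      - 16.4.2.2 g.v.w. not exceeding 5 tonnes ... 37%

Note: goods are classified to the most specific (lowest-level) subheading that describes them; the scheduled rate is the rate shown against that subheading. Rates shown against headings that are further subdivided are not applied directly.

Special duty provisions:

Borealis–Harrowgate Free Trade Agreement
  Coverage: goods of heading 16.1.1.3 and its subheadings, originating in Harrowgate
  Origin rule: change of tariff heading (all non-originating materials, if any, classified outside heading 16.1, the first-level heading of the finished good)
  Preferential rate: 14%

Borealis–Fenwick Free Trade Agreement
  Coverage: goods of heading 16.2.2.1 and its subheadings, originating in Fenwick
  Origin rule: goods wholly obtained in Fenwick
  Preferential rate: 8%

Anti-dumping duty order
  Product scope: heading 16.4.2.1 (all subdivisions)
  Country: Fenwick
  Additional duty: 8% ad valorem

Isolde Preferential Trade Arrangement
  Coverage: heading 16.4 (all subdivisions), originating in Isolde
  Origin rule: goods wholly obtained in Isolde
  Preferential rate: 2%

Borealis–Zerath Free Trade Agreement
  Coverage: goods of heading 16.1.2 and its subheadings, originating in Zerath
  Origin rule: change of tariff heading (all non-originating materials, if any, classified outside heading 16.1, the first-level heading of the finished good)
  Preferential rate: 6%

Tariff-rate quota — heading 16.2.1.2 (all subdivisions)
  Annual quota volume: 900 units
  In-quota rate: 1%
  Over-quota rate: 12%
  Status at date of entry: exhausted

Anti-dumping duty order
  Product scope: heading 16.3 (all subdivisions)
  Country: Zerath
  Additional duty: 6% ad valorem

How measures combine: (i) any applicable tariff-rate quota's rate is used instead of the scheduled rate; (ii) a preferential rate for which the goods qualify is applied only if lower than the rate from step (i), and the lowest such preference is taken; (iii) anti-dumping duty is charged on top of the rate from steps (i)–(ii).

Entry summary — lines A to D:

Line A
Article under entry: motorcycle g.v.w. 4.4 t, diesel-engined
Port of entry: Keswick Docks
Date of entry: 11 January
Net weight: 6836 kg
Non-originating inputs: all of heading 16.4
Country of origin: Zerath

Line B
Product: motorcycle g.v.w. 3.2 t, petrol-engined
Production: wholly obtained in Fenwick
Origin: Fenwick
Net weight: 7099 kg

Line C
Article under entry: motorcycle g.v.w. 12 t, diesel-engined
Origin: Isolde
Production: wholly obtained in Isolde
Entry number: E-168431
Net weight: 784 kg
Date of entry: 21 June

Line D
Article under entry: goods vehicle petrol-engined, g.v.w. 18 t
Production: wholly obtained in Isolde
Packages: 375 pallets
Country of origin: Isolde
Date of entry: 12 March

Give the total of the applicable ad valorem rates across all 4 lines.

52%

Line A: motorcycle → 16.3; diesel-engined → 16.3.2; g.v.w. 4.4 t → 16.3.2.1. Scheduled 26%. Zerath agreement on 16.1.2: 16.3.2.1 not covered; anti-dumping (Zerath, 16.3): +6%; total 26% + 6% = 32%. → 32%.
Line B: motorcycle → 16.3; petrol-engined → 16.3.1; g.v.w. 3.2 t → 16.3.1.1. Scheduled 2%. Fenwick agreement on 16.2.2.1: 16.3.1.1 not covered. → 2%.
Line C: motorcycle → 16.3; diesel-engined → 16.3.2; g.v.w. 12 t → 16.3.2.3. Scheduled 16%. Isolde agreement on 16.4: 16.3.2.3 not covered. → 16%.
Line D: goods vehicle → 16.4; petrol-engined → 16.4.1; g.v.w. 18 t → 16.4.1.1. Scheduled 19%. Isolde agreement on 16.4: wholly obtained → 2% available; preferential 2%. → 2%.
Sum: 32% + 2% + 16% + 2% = 52%.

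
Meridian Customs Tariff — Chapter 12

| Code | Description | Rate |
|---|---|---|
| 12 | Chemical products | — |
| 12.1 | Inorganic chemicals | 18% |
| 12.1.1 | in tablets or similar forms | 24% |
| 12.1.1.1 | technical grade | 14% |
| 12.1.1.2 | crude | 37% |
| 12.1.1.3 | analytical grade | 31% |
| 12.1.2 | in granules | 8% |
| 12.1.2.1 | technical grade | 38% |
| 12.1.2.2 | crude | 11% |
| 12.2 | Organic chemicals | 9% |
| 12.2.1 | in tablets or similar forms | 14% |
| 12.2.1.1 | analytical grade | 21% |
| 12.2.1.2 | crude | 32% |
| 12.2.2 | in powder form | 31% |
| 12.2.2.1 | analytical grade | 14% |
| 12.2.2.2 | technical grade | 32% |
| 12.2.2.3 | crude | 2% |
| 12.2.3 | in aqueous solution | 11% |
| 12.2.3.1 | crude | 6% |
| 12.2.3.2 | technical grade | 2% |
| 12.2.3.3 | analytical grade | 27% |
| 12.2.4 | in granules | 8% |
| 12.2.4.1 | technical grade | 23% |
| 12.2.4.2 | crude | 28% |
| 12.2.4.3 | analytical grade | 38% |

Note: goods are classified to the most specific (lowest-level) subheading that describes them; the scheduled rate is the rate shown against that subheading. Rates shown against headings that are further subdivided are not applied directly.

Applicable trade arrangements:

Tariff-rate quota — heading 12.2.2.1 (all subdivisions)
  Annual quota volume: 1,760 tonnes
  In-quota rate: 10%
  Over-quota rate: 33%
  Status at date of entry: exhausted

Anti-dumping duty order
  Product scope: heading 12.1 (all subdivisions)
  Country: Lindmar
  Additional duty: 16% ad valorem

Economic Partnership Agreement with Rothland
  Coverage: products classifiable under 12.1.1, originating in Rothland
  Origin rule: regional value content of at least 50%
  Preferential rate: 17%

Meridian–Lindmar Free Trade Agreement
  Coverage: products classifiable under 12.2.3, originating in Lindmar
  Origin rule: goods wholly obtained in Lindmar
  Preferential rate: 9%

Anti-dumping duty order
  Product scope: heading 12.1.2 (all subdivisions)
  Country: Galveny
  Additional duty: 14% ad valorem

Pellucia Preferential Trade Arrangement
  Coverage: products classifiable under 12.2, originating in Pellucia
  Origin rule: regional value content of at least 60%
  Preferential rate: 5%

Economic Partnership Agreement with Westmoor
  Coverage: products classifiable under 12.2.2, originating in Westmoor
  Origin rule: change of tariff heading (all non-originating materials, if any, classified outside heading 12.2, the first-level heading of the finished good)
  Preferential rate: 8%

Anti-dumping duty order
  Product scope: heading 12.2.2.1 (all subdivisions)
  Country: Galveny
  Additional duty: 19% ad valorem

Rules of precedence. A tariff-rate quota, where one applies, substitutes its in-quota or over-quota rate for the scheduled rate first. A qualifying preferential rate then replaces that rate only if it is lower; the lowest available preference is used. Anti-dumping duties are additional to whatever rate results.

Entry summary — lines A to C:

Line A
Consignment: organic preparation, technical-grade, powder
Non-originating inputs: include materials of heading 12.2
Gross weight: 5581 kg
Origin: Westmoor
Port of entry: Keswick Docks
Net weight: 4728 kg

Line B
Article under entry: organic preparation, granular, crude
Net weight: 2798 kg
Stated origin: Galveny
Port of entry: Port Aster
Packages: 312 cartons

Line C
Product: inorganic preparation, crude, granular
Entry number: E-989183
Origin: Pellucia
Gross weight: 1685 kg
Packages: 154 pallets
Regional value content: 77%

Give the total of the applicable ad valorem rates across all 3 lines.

71%

Line A: organic → 12.2; powder → 12.2.2; technical-grade → 12.2.2.2. Scheduled 32%. Westmoor agreement on 12.2.2: CTH not met. → 32%.
Line B: organic → 12.2; granular → 12.2.4; crude → 12.2.4.2. Scheduled 28%. No special measure applies. → 28%.
Line C: inorganic → 12.1; granular → 12.1.2; crude → 12.1.2.2. Scheduled 11%. Pellucia agreement on 12.2: 12.1.2.2 not covered. → 11%.
Sum: 32% + 28% + 11% = 71%.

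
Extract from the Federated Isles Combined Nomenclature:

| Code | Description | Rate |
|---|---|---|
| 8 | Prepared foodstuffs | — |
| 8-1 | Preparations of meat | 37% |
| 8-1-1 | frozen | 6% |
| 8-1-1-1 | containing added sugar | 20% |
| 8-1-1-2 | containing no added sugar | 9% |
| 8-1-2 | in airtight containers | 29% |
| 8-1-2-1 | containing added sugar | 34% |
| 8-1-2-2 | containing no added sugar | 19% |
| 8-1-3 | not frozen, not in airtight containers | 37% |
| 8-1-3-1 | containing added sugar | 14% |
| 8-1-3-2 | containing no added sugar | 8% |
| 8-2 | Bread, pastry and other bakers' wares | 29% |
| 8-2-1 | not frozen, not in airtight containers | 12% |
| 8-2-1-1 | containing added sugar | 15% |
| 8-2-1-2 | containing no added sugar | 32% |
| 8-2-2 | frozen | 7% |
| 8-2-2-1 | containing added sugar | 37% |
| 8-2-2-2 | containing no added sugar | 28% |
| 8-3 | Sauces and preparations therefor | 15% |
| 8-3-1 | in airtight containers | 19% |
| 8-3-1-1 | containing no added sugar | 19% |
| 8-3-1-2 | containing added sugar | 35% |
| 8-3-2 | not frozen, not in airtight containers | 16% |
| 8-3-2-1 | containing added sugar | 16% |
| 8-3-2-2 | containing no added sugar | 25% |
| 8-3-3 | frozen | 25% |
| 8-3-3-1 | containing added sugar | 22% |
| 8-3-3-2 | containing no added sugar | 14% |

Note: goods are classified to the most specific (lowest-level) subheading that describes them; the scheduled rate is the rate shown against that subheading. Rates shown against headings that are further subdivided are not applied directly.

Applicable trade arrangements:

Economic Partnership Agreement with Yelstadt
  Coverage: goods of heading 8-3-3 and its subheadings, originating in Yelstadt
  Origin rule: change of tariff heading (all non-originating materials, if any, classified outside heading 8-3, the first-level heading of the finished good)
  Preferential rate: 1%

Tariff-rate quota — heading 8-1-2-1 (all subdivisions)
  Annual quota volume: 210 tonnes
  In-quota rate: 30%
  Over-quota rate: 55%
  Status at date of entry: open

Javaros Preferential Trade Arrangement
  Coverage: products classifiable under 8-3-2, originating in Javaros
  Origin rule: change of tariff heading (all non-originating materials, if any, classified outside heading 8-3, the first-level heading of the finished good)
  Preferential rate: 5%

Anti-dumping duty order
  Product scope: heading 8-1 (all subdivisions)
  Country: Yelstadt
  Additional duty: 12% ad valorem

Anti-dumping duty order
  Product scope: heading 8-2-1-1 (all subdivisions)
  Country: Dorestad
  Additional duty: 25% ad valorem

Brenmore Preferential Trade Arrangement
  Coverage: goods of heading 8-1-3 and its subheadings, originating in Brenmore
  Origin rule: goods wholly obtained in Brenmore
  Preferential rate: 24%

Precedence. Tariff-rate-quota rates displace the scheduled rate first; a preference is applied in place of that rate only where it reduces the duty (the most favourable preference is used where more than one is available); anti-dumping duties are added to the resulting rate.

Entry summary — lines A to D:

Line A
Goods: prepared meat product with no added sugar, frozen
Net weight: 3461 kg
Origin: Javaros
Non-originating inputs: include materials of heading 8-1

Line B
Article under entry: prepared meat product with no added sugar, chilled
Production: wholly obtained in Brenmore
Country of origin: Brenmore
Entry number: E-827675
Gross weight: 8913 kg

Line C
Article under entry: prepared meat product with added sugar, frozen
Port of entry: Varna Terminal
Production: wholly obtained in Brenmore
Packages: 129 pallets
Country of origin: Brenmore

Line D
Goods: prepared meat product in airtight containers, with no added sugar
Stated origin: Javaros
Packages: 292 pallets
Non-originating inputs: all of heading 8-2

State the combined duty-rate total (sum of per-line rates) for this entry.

56%

Line A: prepared meat product → 8-1; frozen → 8-1-1; with no added sugar → 8-1-1-2. Scheduled 9%. Javaros agreement on 8-3-2: 8-1-1-2 not covered. → 9%.
Line B: prepared meat product → 8-1; chilled → 8-1-3; with no added sugar → 8-1-3-2. Scheduled 8%. Brenmore agreement on 8-1-3: wholly obtained → 24% available; preference 24% not lower than 8% → no reduction. → 8%.
Line C: prepared meat product → 8-1; frozen → 8-1-1; with added sugar → 8-1-1-1. Scheduled 20%. Brenmore agreement on 8-1-3: 8-1-1-1 not covered. → 20%.
Line D: prepared meat product → 8-1; in airtight containers → 8-1-2; with no added sugar → 8-1-2-2. Scheduled 19%. Javaros agreement on 8-3-2: 8-1-2-2 not covered. → 19%.
Sum: 9% + 8% + 20% + 19% = 56%.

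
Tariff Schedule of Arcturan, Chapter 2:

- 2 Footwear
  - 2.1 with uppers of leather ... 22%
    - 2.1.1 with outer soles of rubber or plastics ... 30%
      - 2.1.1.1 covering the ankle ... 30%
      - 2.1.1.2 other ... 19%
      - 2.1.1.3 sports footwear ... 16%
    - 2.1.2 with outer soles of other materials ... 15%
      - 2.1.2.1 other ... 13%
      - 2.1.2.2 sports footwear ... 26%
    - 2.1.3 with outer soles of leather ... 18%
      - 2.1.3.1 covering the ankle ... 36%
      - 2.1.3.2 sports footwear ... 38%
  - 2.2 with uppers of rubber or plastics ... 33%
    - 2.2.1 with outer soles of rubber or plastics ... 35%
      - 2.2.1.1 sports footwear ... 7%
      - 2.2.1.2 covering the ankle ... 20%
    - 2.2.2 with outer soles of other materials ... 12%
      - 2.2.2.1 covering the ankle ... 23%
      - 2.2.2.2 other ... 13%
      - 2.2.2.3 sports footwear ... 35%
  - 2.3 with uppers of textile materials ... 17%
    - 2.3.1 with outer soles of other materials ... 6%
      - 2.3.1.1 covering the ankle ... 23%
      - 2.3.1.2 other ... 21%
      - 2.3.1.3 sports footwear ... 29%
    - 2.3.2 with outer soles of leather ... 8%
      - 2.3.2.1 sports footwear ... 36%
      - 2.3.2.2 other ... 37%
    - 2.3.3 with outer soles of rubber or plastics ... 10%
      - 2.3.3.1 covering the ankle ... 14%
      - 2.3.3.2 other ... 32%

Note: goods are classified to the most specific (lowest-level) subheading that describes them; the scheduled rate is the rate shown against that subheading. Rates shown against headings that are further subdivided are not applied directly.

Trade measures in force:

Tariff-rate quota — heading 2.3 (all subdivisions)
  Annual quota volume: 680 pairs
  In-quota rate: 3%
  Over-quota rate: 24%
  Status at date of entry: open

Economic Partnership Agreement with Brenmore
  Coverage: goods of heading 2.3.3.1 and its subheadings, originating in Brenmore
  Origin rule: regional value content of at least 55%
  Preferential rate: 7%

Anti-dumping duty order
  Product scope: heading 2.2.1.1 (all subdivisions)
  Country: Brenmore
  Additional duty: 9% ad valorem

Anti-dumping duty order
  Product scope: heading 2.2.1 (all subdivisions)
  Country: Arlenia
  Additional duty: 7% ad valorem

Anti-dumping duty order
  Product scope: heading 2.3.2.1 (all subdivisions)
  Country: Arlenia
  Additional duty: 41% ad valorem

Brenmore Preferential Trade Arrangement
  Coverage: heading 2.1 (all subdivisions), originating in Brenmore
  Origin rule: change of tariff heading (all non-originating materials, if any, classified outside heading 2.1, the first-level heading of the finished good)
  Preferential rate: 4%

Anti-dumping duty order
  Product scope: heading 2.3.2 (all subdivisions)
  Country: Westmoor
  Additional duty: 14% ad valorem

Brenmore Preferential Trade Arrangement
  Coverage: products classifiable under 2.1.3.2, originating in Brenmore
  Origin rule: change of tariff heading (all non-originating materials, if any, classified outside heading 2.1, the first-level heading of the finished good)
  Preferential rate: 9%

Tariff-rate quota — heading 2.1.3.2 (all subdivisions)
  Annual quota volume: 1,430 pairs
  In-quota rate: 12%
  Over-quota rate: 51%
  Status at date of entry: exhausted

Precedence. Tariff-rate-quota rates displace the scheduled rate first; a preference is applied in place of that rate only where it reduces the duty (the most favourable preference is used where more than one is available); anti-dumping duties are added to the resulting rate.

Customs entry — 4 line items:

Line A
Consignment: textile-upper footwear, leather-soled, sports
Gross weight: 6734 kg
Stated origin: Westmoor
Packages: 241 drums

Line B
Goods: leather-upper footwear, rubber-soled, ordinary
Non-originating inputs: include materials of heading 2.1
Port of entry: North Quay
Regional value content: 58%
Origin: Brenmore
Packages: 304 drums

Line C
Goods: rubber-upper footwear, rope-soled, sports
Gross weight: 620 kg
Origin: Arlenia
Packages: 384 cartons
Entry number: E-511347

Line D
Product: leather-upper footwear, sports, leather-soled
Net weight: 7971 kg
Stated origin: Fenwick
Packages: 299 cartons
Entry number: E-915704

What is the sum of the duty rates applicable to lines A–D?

Line A: textile-upper → 2.3; leather-soled → 2.3.2; sports → 2.3.2.1. Scheduled 36%. quota on 2.3 open → in-quota 3%; anti-dumping (Westmoor, 2.3.2): +14%; total 3% + 14% = 17%. → 17%.
Line B: leather-upper → 2.1; rubber-soled → 2.1.1; ordinary → 2.1.1.2. Scheduled 19%. Brenmore agreement on 2.3.3.1: 2.1.1.2 not covered; Brenmore agreement on 2.1: CTH not met; Brenmore agreement on 2.1.3.2: 2.1.1.2 not covered. → 19%.
Line C: rubber-upper → 2.2; rope-soled → 2.2.2; sports → 2.2.2.3. Scheduled 35%. No special measure applies. → 35%.
Line D: leather-upper → 2.1; leather-soled → 2.1.3; sports → 2.1.3.2. Scheduled 38%. quota on 2.1.3.2 exhausted → over-quota 51%. → 51%.
Sum: 17% + 19% + 35% + 51% = 122%.

122%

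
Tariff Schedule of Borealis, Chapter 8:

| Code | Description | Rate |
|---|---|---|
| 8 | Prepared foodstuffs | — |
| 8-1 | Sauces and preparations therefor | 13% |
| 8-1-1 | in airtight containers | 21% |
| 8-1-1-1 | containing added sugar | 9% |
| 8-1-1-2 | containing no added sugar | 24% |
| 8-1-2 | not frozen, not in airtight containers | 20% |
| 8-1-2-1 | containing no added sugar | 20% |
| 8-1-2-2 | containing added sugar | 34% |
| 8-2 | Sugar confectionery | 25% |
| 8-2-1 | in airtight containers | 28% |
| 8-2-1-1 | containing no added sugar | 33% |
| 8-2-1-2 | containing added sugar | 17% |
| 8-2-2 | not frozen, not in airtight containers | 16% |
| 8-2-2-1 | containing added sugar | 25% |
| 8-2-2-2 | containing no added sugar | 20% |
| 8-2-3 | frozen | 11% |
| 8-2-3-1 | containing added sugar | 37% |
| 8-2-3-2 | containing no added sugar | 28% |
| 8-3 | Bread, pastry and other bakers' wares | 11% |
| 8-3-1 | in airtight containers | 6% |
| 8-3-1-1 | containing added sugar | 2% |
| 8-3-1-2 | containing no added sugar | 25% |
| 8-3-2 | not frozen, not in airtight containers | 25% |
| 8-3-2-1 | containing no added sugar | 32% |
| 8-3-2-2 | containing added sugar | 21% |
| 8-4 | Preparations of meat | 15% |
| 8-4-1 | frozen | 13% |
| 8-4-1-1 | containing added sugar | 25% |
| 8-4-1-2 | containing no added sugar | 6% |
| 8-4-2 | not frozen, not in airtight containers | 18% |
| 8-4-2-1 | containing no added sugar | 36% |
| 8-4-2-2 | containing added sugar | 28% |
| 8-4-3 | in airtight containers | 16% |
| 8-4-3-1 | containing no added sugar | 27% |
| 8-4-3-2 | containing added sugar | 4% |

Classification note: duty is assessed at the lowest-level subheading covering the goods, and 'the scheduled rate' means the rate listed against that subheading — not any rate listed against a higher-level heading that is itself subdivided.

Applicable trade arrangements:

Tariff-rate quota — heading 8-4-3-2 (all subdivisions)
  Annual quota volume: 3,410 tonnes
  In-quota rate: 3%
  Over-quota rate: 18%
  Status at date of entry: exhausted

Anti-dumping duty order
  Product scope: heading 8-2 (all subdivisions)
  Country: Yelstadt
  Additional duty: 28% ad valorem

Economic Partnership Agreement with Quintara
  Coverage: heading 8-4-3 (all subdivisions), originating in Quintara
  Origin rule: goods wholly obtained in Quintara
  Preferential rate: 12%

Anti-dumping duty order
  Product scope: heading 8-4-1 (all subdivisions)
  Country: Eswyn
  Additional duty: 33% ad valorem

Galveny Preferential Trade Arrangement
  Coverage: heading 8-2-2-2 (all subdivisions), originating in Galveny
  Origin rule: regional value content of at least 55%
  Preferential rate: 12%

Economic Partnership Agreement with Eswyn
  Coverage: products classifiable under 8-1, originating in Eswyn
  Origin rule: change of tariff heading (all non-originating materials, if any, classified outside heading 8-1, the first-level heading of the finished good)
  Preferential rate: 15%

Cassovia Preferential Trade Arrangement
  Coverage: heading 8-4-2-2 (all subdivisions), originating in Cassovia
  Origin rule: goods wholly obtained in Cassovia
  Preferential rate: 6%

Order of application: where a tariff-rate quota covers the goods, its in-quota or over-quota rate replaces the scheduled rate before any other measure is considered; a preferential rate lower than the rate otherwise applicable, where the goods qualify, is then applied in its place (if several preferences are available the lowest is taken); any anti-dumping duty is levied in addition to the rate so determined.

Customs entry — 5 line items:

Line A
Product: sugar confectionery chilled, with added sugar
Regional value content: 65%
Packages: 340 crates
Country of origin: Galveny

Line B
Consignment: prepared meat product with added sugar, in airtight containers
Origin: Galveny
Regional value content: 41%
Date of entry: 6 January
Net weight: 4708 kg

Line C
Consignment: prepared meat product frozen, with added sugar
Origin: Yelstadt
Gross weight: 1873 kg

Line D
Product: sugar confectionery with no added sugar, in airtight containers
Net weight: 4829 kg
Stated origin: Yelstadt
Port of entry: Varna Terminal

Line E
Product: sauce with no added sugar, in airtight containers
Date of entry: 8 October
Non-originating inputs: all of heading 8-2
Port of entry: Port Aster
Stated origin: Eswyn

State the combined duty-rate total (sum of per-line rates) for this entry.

144%

Line A: sugar confectionery → 8-2; chilled → 8-2-2; with added sugar → 8-2-2-1. Scheduled 25%. Galveny agreement on 8-2-2-2: 8-2-2-1 not covered. → 25%.
Line B: prepared meat product → 8-4; in airtight containers → 8-4-3; with added sugar → 8-4-3-2. Scheduled 4%. quota on 8-4-3-2 exhausted → over-quota 18%; Galveny agreement on 8-2-2-2: 8-4-3-2 not covered. → 18%.
Line C: prepared meat product → 8-4; frozen → 8-4-1; with added sugar → 8-4-1-1. Scheduled 25%. No special measure applies. → 25%.
Line D: sugar confectionery → 8-2; in airtight containers → 8-2-1; with no added sugar → 8-2-1-1. Scheduled 33%. anti-dumping (Yelstadt, 8-2): +28%; total 33% + 28% = 61%. → 61%.
Line E: sauce → 8-1; in airtight containers → 8-1-1; with no added sugar → 8-1-1-2. Scheduled 24%. Eswyn agreement on 8-1: CTH met → 15% available; preferential 15%. → 15%.
Sum: 25% + 18% + 25% + 61% + 15% = 144%.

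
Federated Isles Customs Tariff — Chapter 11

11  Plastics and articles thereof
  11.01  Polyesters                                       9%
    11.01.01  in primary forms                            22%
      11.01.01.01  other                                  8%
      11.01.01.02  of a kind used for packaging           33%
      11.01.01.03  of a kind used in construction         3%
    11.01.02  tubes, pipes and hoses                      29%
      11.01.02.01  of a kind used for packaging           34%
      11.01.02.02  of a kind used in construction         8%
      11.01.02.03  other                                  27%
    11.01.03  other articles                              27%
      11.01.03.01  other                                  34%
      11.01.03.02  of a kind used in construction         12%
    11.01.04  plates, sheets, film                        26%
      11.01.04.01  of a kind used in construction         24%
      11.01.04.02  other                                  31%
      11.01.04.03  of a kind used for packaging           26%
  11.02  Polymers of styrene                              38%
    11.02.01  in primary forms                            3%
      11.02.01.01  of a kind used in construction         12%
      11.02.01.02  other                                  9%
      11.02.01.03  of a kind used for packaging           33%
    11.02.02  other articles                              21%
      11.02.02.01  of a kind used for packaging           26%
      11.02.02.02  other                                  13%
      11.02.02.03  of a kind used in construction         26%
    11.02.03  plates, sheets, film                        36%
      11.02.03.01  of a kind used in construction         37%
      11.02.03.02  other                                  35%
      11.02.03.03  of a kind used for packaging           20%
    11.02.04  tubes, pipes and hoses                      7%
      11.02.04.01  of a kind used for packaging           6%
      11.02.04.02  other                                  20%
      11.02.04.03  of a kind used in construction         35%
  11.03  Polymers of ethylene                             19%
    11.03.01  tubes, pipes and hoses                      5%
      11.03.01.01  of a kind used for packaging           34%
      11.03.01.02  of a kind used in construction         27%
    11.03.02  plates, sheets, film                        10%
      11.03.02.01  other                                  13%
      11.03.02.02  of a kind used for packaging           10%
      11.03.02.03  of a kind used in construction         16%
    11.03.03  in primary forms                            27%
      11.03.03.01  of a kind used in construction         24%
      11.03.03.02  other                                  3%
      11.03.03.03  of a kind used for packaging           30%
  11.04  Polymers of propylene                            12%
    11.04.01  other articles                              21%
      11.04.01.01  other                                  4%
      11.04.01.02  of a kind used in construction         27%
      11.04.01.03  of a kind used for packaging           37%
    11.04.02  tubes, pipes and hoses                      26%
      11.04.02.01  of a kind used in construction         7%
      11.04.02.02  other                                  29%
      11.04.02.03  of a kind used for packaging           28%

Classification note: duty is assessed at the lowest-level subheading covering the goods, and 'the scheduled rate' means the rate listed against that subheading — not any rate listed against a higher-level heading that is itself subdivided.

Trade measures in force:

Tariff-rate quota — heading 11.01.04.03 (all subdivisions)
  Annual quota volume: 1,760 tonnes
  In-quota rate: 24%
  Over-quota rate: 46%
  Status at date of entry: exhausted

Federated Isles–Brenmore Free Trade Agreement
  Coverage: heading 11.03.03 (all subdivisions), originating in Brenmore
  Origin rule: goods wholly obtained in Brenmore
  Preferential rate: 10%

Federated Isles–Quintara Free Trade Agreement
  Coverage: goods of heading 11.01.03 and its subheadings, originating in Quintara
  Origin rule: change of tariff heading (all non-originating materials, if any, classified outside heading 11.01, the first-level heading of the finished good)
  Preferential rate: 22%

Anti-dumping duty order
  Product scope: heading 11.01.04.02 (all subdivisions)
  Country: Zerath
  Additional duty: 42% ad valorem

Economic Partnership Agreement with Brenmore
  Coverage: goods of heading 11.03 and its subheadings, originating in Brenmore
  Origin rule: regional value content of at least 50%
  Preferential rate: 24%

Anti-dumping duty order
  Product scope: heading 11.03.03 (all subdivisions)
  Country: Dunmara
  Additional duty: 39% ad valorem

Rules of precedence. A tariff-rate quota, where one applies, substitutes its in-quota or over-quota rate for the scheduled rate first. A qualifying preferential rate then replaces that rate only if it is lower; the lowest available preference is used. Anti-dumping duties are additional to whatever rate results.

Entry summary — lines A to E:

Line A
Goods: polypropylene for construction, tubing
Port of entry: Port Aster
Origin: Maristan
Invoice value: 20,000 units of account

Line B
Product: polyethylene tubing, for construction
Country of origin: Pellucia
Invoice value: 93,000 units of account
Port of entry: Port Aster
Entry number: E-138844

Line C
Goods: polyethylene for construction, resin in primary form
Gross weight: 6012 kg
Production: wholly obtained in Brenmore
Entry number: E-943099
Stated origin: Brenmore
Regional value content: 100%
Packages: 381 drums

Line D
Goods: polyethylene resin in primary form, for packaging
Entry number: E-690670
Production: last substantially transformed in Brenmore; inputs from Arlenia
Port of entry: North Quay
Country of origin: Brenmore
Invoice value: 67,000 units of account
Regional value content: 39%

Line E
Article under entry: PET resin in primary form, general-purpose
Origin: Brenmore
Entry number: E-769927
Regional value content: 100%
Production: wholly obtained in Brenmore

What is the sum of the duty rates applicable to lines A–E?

Line A: polypropylene → 11.04; tubing → 11.04.02; for construction → 11.04.02.01. Scheduled 7%. No special measure applies. → 7%.
Line B: polyethylene → 11.03; tubing → 11.03.01; for construction → 11.03.01.02. Scheduled 27%. No special measure applies. → 27%.
Line C: polyethylene → 11.03; resin in primary form → 11.03.03; for construction → 11.03.03.01. Scheduled 24%. Brenmore agreement on 11.03.03: wholly obtained → 10% available; Brenmore agreement on 11.03: RVC ≥ 50% → 24% available; preferential 10%. → 10%.
Line D: polyethylene → 11.03; resin in primary form → 11.03.03; for packaging → 11.03.03.03. Scheduled 30%. Brenmore agreement on 11.03.03: not wholly obtained; Brenmore agreement on 11.03: RVC < 50%. → 30%.
Line E: PET → 11.01; resin in primary form → 11.01.01; general-purpose → 11.01.01.01. Scheduled 8%. Brenmore agreement on 11.03.03: 11.01.01.01 not covered; Brenmore agreement on 11.03: 11.01.01.01 not covered. → 8%.
Sum: 7% + 27% + 10% + 30% + 8% = 82%.

82%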